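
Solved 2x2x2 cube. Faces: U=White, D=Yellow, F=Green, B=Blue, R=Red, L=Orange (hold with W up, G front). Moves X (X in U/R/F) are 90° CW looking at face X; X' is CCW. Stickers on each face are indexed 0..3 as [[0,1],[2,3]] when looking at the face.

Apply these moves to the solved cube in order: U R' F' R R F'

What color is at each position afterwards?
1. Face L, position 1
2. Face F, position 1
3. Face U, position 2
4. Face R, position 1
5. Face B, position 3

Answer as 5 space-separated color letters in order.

Answer: G Y R Y B

Derivation:
After move 1 (U): U=WWWW F=RRGG R=BBRR B=OOBB L=GGOO
After move 2 (R'): R=BRBR U=WBWO F=RWGW D=YRYG B=YOYB
After move 3 (F'): F=WWRG U=WBBB R=RRYR D=GOYG L=GOOW
After move 4 (R): R=YRRR U=WWBG F=WORG D=GYYY B=BOBB
After move 5 (R): R=RYRR U=WOBG F=WYRY D=GBYB B=GOWB
After move 6 (F'): F=YYWR U=WORR R=BYGR D=OWYB L=GGOB
Query 1: L[1] = G
Query 2: F[1] = Y
Query 3: U[2] = R
Query 4: R[1] = Y
Query 5: B[3] = B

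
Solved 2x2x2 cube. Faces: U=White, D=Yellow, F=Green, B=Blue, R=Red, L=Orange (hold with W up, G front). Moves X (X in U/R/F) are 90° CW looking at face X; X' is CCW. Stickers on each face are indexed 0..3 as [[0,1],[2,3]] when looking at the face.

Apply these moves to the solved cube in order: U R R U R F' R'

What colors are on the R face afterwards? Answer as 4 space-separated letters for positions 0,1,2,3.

Answer: G O R Y

Derivation:
After move 1 (U): U=WWWW F=RRGG R=BBRR B=OOBB L=GGOO
After move 2 (R): R=RBRB U=WRWG F=RYGY D=YBYO B=WOWB
After move 3 (R): R=RRBB U=WYWY F=RBGO D=YWYW B=GORB
After move 4 (U): U=WWYY F=RRGO R=GOBB B=GGRB L=RBOO
After move 5 (R): R=BGBO U=WRYO F=RWGW D=YRYG B=YGWB
After move 6 (F'): F=WWRG U=WRBB R=RGYO D=BOYG L=ROOY
After move 7 (R'): R=GORY U=WWBY F=WRRB D=BWYG B=GGOB
Query: R face = GORY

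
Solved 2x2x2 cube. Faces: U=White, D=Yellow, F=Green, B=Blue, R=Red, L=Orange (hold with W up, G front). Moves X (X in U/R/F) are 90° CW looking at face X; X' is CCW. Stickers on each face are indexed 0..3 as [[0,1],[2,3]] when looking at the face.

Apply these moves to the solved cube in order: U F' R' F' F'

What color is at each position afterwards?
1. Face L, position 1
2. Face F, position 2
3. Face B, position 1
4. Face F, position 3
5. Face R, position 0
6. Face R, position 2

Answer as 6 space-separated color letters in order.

Answer: Y W O R W W

Derivation:
After move 1 (U): U=WWWW F=RRGG R=BBRR B=OOBB L=GGOO
After move 2 (F'): F=RGRG U=WWBR R=YBYR D=GOYY L=GWOW
After move 3 (R'): R=BRYY U=WBBO F=RWRR D=GGYG B=YOOB
After move 4 (F'): F=WRRR U=WBBY R=GRGY D=WWYG L=GOOB
After move 5 (F'): F=RRWR U=WBGG R=WRWY D=OBYG L=GYOB
Query 1: L[1] = Y
Query 2: F[2] = W
Query 3: B[1] = O
Query 4: F[3] = R
Query 5: R[0] = W
Query 6: R[2] = W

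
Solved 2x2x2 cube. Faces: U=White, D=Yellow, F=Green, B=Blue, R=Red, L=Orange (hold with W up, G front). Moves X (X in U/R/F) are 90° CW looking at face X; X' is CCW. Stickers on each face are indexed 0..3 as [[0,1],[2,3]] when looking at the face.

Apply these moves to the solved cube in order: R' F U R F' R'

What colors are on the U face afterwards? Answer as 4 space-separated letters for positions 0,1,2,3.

After move 1 (R'): R=RRRR U=WBWB F=GWGW D=YGYG B=YBYB
After move 2 (F): F=GGWW U=WBOO R=WRBR D=RRYG L=OYOG
After move 3 (U): U=OWOB F=WRWW R=YBBR B=OYYB L=GGOG
After move 4 (R): R=BYRB U=OROW F=WRWG D=RYYO B=BYWB
After move 5 (F'): F=RGWW U=ORBR R=YYRB D=GGYO L=GWOO
After move 6 (R'): R=YBYR U=OWBB F=RRWR D=GGYW B=OYGB
Query: U face = OWBB

Answer: O W B B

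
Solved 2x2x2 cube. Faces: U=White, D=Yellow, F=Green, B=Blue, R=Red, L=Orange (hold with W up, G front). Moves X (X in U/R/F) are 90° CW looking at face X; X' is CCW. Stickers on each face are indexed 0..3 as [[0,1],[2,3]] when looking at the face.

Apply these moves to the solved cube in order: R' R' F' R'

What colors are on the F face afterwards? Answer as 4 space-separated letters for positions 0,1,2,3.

After move 1 (R'): R=RRRR U=WBWB F=GWGW D=YGYG B=YBYB
After move 2 (R'): R=RRRR U=WYWY F=GBGB D=YWYW B=GBGB
After move 3 (F'): F=BBGG U=WYRR R=WRYR D=OOYW L=OYOW
After move 4 (R'): R=RRWY U=WGRG F=BYGR D=OBYG B=WBOB
Query: F face = BYGR

Answer: B Y G R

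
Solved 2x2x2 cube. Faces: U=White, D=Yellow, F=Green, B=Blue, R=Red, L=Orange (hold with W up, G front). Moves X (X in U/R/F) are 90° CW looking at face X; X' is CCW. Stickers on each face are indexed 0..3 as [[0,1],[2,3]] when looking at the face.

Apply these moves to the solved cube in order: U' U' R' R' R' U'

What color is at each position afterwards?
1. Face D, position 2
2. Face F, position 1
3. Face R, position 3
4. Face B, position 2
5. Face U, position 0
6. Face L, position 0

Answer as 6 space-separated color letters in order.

After move 1 (U'): U=WWWW F=OOGG R=GGRR B=RRBB L=BBOO
After move 2 (U'): U=WWWW F=BBGG R=OORR B=GGBB L=RROO
After move 3 (R'): R=OROR U=WBWG F=BWGW D=YBYG B=YGYB
After move 4 (R'): R=RROO U=WYWY F=BBGG D=YWYW B=GGBB
After move 5 (R'): R=RORO U=WBWG F=BYGY D=YBYG B=WGWB
After move 6 (U'): U=BGWW F=RRGY R=BYRO B=ROWB L=WGOO
Query 1: D[2] = Y
Query 2: F[1] = R
Query 3: R[3] = O
Query 4: B[2] = W
Query 5: U[0] = B
Query 6: L[0] = W

Answer: Y R O W B W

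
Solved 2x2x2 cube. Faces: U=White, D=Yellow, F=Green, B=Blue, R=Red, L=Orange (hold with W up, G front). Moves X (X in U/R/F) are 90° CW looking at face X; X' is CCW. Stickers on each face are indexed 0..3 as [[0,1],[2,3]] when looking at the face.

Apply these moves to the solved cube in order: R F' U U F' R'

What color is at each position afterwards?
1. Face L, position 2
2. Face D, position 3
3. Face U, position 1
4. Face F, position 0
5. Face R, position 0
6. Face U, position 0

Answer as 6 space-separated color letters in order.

After move 1 (R): R=RRRR U=WGWG F=GYGY D=YBYB B=WBWB
After move 2 (F'): F=YYGG U=WGRR R=BRYR D=OOYB L=OGOW
After move 3 (U): U=RWRG F=BRGG R=WBYR B=OGWB L=YYOW
After move 4 (U): U=RRGW F=WBGG R=OGYR B=YYWB L=BROW
After move 5 (F'): F=BGWG U=RROY R=OGOR D=RWYB L=BWOG
After move 6 (R'): R=GROO U=RWOY F=BRWY D=RGYG B=BYWB
Query 1: L[2] = O
Query 2: D[3] = G
Query 3: U[1] = W
Query 4: F[0] = B
Query 5: R[0] = G
Query 6: U[0] = R

Answer: O G W B G R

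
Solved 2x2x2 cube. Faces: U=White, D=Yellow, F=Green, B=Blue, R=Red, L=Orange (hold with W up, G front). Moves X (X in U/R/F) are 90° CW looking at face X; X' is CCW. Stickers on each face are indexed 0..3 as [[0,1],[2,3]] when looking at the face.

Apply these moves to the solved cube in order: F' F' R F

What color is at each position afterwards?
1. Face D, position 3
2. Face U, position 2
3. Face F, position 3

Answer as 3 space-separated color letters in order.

Answer: B R W

Derivation:
After move 1 (F'): F=GGGG U=WWRR R=YRYR D=OOYY L=OWOW
After move 2 (F'): F=GGGG U=WWYY R=OROR D=WWYY L=OROR
After move 3 (R): R=OORR U=WGYG F=GWGY D=WBYB B=YBWB
After move 4 (F): F=GGYW U=WGRR R=YOGR D=ROYB L=OWOB
Query 1: D[3] = B
Query 2: U[2] = R
Query 3: F[3] = W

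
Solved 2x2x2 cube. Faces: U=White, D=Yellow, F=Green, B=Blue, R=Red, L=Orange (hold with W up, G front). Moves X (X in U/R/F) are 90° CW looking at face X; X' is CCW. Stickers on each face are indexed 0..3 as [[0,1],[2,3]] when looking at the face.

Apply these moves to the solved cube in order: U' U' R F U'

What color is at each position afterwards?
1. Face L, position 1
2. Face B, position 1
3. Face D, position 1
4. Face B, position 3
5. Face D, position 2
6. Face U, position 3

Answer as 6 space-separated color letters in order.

After move 1 (U'): U=WWWW F=OOGG R=GGRR B=RRBB L=BBOO
After move 2 (U'): U=WWWW F=BBGG R=OORR B=GGBB L=RROO
After move 3 (R): R=RORO U=WBWG F=BYGY D=YBYG B=WGWB
After move 4 (F): F=GBYY U=WBOR R=WOGO D=RRYG L=RYOB
After move 5 (U'): U=BRWO F=RYYY R=GBGO B=WOWB L=WGOB
Query 1: L[1] = G
Query 2: B[1] = O
Query 3: D[1] = R
Query 4: B[3] = B
Query 5: D[2] = Y
Query 6: U[3] = O

Answer: G O R B Y O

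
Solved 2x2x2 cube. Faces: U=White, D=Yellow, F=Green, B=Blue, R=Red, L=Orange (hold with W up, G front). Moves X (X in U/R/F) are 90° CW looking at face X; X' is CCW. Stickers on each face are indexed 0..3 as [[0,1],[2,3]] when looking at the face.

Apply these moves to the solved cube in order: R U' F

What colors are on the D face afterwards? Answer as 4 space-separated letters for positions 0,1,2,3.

Answer: R G Y B

Derivation:
After move 1 (R): R=RRRR U=WGWG F=GYGY D=YBYB B=WBWB
After move 2 (U'): U=GGWW F=OOGY R=GYRR B=RRWB L=WBOO
After move 3 (F): F=GOYO U=GGOB R=WYWR D=RGYB L=WYOB
Query: D face = RGYB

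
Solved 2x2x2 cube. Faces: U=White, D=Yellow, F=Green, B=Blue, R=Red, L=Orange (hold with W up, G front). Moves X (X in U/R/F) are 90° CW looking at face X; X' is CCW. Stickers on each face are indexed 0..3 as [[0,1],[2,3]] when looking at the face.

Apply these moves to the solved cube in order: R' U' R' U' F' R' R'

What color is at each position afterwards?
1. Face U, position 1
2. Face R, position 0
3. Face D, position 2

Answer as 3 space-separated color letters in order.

Answer: O R Y

Derivation:
After move 1 (R'): R=RRRR U=WBWB F=GWGW D=YGYG B=YBYB
After move 2 (U'): U=BBWW F=OOGW R=GWRR B=RRYB L=YBOO
After move 3 (R'): R=WRGR U=BYWR F=OBGW D=YOYW B=GRGB
After move 4 (U'): U=YRBW F=YBGW R=OBGR B=WRGB L=GROO
After move 5 (F'): F=BWYG U=YROG R=OBYR D=ROYW L=GWOB
After move 6 (R'): R=BROY U=YGOW F=BRYG D=RWYG B=WROB
After move 7 (R'): R=RYBO U=YOOW F=BGYW D=RRYG B=GRWB
Query 1: U[1] = O
Query 2: R[0] = R
Query 3: D[2] = Y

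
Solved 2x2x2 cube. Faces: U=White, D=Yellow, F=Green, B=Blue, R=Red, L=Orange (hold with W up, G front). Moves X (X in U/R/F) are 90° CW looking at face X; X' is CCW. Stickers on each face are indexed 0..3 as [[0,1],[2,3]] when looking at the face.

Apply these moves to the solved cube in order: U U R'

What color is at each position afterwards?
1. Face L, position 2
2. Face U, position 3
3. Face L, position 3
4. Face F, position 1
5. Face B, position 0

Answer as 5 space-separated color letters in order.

Answer: O G O W Y

Derivation:
After move 1 (U): U=WWWW F=RRGG R=BBRR B=OOBB L=GGOO
After move 2 (U): U=WWWW F=BBGG R=OORR B=GGBB L=RROO
After move 3 (R'): R=OROR U=WBWG F=BWGW D=YBYG B=YGYB
Query 1: L[2] = O
Query 2: U[3] = G
Query 3: L[3] = O
Query 4: F[1] = W
Query 5: B[0] = Y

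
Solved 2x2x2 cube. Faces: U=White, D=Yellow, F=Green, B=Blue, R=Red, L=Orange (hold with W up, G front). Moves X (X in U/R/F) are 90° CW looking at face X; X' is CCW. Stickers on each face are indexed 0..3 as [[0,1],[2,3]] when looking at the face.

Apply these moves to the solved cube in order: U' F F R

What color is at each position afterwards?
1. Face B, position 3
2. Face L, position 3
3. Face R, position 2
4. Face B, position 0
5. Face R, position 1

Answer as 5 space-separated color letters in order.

Answer: B G R Y O

Derivation:
After move 1 (U'): U=WWWW F=OOGG R=GGRR B=RRBB L=BBOO
After move 2 (F): F=GOGO U=WWOB R=WGWR D=RGYY L=BYOY
After move 3 (F): F=GGOO U=WWYY R=OGBR D=WWYY L=BROG
After move 4 (R): R=BORG U=WGYO F=GWOY D=WBYR B=YRWB
Query 1: B[3] = B
Query 2: L[3] = G
Query 3: R[2] = R
Query 4: B[0] = Y
Query 5: R[1] = O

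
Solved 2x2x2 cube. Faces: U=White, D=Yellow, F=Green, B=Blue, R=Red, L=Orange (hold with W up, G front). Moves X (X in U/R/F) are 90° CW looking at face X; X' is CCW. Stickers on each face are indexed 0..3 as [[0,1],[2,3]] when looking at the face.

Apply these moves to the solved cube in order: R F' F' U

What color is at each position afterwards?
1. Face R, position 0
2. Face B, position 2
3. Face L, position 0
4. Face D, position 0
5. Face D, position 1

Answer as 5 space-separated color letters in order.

Answer: W W Y G W

Derivation:
After move 1 (R): R=RRRR U=WGWG F=GYGY D=YBYB B=WBWB
After move 2 (F'): F=YYGG U=WGRR R=BRYR D=OOYB L=OGOW
After move 3 (F'): F=YGYG U=WGBY R=OROR D=GWYB L=OROR
After move 4 (U): U=BWYG F=ORYG R=WBOR B=ORWB L=YGOR
Query 1: R[0] = W
Query 2: B[2] = W
Query 3: L[0] = Y
Query 4: D[0] = G
Query 5: D[1] = W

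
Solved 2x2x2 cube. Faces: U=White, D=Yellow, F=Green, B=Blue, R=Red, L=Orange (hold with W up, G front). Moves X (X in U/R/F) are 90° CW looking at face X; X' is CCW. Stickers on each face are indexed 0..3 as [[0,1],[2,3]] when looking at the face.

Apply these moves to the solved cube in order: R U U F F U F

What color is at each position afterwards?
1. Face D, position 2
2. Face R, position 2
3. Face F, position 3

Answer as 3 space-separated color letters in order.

Answer: Y W O

Derivation:
After move 1 (R): R=RRRR U=WGWG F=GYGY D=YBYB B=WBWB
After move 2 (U): U=WWGG F=RRGY R=WBRR B=OOWB L=GYOO
After move 3 (U): U=GWGW F=WBGY R=OORR B=GYWB L=RROO
After move 4 (F): F=GWYB U=GWOR R=GOWR D=ROYB L=RYOB
After move 5 (F): F=YGBW U=GWBY R=OORR D=WGYB L=RROO
After move 6 (U): U=BGYW F=OOBW R=GYRR B=RRWB L=YGOO
After move 7 (F): F=BOWO U=BGOG R=YYWR D=RGYB L=YWOG
Query 1: D[2] = Y
Query 2: R[2] = W
Query 3: F[3] = O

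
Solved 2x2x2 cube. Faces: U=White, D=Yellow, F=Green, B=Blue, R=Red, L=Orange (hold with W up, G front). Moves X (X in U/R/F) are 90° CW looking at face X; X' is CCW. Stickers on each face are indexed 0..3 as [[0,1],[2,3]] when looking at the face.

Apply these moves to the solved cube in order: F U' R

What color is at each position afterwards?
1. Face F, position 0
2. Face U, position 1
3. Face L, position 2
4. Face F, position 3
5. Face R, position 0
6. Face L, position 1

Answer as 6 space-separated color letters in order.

Answer: O Y O Y W B

Derivation:
After move 1 (F): F=GGGG U=WWOO R=WRWR D=RRYY L=OYOY
After move 2 (U'): U=WOWO F=OYGG R=GGWR B=WRBB L=BBOY
After move 3 (R): R=WGRG U=WYWG F=ORGY D=RBYW B=OROB
Query 1: F[0] = O
Query 2: U[1] = Y
Query 3: L[2] = O
Query 4: F[3] = Y
Query 5: R[0] = W
Query 6: L[1] = B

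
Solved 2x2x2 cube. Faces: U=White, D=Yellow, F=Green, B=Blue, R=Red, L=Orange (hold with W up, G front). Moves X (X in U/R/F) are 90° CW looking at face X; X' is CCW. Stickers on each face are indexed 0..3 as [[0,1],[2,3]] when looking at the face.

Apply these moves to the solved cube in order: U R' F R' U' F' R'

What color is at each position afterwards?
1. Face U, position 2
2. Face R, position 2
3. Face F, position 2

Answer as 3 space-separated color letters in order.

After move 1 (U): U=WWWW F=RRGG R=BBRR B=OOBB L=GGOO
After move 2 (R'): R=BRBR U=WBWO F=RWGW D=YRYG B=YOYB
After move 3 (F): F=GRWW U=WBOG R=WROR D=BBYG L=GYOR
After move 4 (R'): R=RRWO U=WYOY F=GBWG D=BRYW B=GOBB
After move 5 (U'): U=YYWO F=GYWG R=GBWO B=RRBB L=GOOR
After move 6 (F'): F=YGGW U=YYGW R=RBBO D=ORYW L=GOOW
After move 7 (R'): R=BORB U=YBGR F=YYGW D=OGYW B=WRRB
Query 1: U[2] = G
Query 2: R[2] = R
Query 3: F[2] = G

Answer: G R G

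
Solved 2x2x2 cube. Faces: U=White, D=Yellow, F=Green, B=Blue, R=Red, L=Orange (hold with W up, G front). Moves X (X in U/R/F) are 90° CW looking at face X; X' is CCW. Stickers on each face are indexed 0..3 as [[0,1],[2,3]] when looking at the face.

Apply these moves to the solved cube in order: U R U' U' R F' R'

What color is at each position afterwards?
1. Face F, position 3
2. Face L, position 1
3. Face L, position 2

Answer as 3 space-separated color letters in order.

Answer: B Y O

Derivation:
After move 1 (U): U=WWWW F=RRGG R=BBRR B=OOBB L=GGOO
After move 2 (R): R=RBRB U=WRWG F=RYGY D=YBYO B=WOWB
After move 3 (U'): U=RGWW F=GGGY R=RYRB B=RBWB L=WOOO
After move 4 (U'): U=GWRW F=WOGY R=GGRB B=RYWB L=RBOO
After move 5 (R): R=RGBG U=GORY F=WBGO D=YWYR B=WYWB
After move 6 (F'): F=BOWG U=GORB R=WGYG D=BOYR L=RYOR
After move 7 (R'): R=GGWY U=GWRW F=BOWB D=BOYG B=RYOB
Query 1: F[3] = B
Query 2: L[1] = Y
Query 3: L[2] = O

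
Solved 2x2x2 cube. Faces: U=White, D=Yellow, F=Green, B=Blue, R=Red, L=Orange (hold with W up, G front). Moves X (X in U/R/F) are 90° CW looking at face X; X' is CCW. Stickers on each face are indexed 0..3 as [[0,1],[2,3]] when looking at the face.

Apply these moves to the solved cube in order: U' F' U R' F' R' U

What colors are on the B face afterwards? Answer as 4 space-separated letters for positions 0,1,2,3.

After move 1 (U'): U=WWWW F=OOGG R=GGRR B=RRBB L=BBOO
After move 2 (F'): F=OGOG U=WWGR R=YGYR D=BOYY L=BWOW
After move 3 (U): U=GWRW F=YGOG R=RRYR B=BWBB L=OGOW
After move 4 (R'): R=RRRY U=GBRB F=YWOW D=BGYG B=YWOB
After move 5 (F'): F=WWYO U=GBRR R=GRBY D=GWYG L=OBOR
After move 6 (R'): R=RYGB U=GORY F=WBYR D=GWYO B=GWWB
After move 7 (U): U=RGYO F=RYYR R=GWGB B=OBWB L=WBOR
Query: B face = OBWB

Answer: O B W B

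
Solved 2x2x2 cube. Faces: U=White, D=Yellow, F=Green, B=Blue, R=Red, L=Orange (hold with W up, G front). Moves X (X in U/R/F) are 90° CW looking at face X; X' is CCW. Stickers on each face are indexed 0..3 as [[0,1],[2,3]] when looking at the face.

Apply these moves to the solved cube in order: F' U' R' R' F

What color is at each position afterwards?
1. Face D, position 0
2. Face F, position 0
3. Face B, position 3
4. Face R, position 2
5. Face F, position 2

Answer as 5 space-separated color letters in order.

Answer: G G B Y Y

Derivation:
After move 1 (F'): F=GGGG U=WWRR R=YRYR D=OOYY L=OWOW
After move 2 (U'): U=WRWR F=OWGG R=GGYR B=YRBB L=BBOW
After move 3 (R'): R=GRGY U=WBWY F=ORGR D=OWYG B=YROB
After move 4 (R'): R=RYGG U=WOWY F=OBGY D=ORYR B=GRWB
After move 5 (F): F=GOYB U=WOWB R=WYYG D=GRYR L=BOOR
Query 1: D[0] = G
Query 2: F[0] = G
Query 3: B[3] = B
Query 4: R[2] = Y
Query 5: F[2] = Y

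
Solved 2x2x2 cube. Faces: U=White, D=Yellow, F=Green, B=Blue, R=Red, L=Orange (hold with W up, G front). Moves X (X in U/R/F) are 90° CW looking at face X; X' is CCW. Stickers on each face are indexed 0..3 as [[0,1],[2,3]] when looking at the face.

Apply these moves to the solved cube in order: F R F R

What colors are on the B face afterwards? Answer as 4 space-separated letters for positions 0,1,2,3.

After move 1 (F): F=GGGG U=WWOO R=WRWR D=RRYY L=OYOY
After move 2 (R): R=WWRR U=WGOG F=GRGY D=RBYB B=OBWB
After move 3 (F): F=GGYR U=WGYY R=OWGR D=RWYB L=OROB
After move 4 (R): R=GORW U=WGYR F=GWYB D=RWYO B=YBGB
Query: B face = YBGB

Answer: Y B G B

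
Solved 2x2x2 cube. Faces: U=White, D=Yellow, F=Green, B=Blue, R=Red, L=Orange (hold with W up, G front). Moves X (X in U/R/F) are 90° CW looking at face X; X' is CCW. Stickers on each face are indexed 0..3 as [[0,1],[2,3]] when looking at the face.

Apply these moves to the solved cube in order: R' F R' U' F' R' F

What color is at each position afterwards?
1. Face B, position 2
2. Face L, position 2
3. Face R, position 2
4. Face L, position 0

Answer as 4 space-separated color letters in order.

Answer: G O R G

Derivation:
After move 1 (R'): R=RRRR U=WBWB F=GWGW D=YGYG B=YBYB
After move 2 (F): F=GGWW U=WBOO R=WRBR D=RRYG L=OYOG
After move 3 (R'): R=RRWB U=WYOY F=GBWO D=RGYW B=GBRB
After move 4 (U'): U=YYWO F=OYWO R=GBWB B=RRRB L=GBOG
After move 5 (F'): F=YOOW U=YYGW R=GBRB D=BGYW L=GOOW
After move 6 (R'): R=BBGR U=YRGR F=YYOW D=BOYW B=WRGB
After move 7 (F): F=OYWY U=YRWO R=GBRR D=GBYW L=GBOO
Query 1: B[2] = G
Query 2: L[2] = O
Query 3: R[2] = R
Query 4: L[0] = G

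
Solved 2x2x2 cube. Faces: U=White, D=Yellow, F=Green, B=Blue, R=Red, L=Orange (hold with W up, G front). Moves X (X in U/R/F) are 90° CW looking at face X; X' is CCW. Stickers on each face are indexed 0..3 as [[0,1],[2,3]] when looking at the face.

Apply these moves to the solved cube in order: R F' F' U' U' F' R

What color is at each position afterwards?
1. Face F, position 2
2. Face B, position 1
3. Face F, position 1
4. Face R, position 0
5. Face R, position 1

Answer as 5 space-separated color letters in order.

Answer: W G R G W

Derivation:
After move 1 (R): R=RRRR U=WGWG F=GYGY D=YBYB B=WBWB
After move 2 (F'): F=YYGG U=WGRR R=BRYR D=OOYB L=OGOW
After move 3 (F'): F=YGYG U=WGBY R=OROR D=GWYB L=OROR
After move 4 (U'): U=GYWB F=ORYG R=YGOR B=ORWB L=WBOR
After move 5 (U'): U=YBGW F=WBYG R=OROR B=YGWB L=OROR
After move 6 (F'): F=BGWY U=YBOO R=WRGR D=RRYB L=OWOG
After move 7 (R): R=GWRR U=YGOY F=BRWB D=RWYY B=OGBB
Query 1: F[2] = W
Query 2: B[1] = G
Query 3: F[1] = R
Query 4: R[0] = G
Query 5: R[1] = W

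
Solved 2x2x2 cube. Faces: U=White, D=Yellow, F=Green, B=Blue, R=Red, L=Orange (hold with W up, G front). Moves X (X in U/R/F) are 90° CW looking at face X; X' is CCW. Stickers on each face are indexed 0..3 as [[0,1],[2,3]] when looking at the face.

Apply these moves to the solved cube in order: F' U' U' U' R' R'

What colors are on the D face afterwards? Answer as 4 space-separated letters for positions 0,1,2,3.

Answer: O W Y W

Derivation:
After move 1 (F'): F=GGGG U=WWRR R=YRYR D=OOYY L=OWOW
After move 2 (U'): U=WRWR F=OWGG R=GGYR B=YRBB L=BBOW
After move 3 (U'): U=RRWW F=BBGG R=OWYR B=GGBB L=YROW
After move 4 (U'): U=RWRW F=YRGG R=BBYR B=OWBB L=GGOW
After move 5 (R'): R=BRBY U=RBRO F=YWGW D=ORYG B=YWOB
After move 6 (R'): R=RYBB U=RORY F=YBGO D=OWYW B=GWRB
Query: D face = OWYW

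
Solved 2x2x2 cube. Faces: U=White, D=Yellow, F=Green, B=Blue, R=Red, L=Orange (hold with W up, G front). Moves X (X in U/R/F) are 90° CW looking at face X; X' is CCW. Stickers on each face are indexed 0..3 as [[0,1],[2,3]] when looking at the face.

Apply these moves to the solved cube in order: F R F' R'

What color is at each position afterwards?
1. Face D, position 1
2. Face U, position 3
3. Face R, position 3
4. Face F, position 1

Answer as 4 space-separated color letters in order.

Answer: Y O R G

Derivation:
After move 1 (F): F=GGGG U=WWOO R=WRWR D=RRYY L=OYOY
After move 2 (R): R=WWRR U=WGOG F=GRGY D=RBYB B=OBWB
After move 3 (F'): F=RYGG U=WGWR R=BWRR D=YYYB L=OGOO
After move 4 (R'): R=WRBR U=WWWO F=RGGR D=YYYG B=BBYB
Query 1: D[1] = Y
Query 2: U[3] = O
Query 3: R[3] = R
Query 4: F[1] = G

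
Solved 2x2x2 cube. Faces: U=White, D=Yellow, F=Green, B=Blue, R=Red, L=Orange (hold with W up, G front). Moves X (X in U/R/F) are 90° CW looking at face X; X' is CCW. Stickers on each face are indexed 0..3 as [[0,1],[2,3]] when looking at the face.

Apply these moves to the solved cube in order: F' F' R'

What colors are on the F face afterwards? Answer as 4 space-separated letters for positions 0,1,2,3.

Answer: G W G Y

Derivation:
After move 1 (F'): F=GGGG U=WWRR R=YRYR D=OOYY L=OWOW
After move 2 (F'): F=GGGG U=WWYY R=OROR D=WWYY L=OROR
After move 3 (R'): R=RROO U=WBYB F=GWGY D=WGYG B=YBWB
Query: F face = GWGY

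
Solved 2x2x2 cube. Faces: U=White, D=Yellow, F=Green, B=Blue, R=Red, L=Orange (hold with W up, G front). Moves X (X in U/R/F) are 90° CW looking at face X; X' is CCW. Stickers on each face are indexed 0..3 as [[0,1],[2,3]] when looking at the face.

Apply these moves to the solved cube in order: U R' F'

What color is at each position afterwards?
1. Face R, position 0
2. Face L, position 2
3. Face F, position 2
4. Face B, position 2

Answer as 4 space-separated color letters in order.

Answer: R O R Y

Derivation:
After move 1 (U): U=WWWW F=RRGG R=BBRR B=OOBB L=GGOO
After move 2 (R'): R=BRBR U=WBWO F=RWGW D=YRYG B=YOYB
After move 3 (F'): F=WWRG U=WBBB R=RRYR D=GOYG L=GOOW
Query 1: R[0] = R
Query 2: L[2] = O
Query 3: F[2] = R
Query 4: B[2] = Y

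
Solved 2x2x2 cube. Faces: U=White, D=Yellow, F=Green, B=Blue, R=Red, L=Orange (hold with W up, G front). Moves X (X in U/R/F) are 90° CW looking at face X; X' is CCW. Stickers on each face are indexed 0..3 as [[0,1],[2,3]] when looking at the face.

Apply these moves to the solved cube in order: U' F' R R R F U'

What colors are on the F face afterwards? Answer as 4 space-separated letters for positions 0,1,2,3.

After move 1 (U'): U=WWWW F=OOGG R=GGRR B=RRBB L=BBOO
After move 2 (F'): F=OGOG U=WWGR R=YGYR D=BOYY L=BWOW
After move 3 (R): R=YYRG U=WGGG F=OOOY D=BBYR B=RRWB
After move 4 (R): R=RYGY U=WOGY F=OBOR D=BWYR B=GRGB
After move 5 (R): R=GRYY U=WBGR F=OWOR D=BGYG B=YROB
After move 6 (F): F=OORW U=WBWW R=GRRY D=YGYG L=BBOG
After move 7 (U'): U=BWWW F=BBRW R=OORY B=GROB L=YROG
Query: F face = BBRW

Answer: B B R W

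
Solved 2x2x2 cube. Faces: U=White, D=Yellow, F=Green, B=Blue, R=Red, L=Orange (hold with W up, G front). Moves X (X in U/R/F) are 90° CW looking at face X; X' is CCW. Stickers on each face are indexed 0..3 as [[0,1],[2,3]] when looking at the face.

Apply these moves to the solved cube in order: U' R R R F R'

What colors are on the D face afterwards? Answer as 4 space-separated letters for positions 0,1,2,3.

Answer: G O Y W

Derivation:
After move 1 (U'): U=WWWW F=OOGG R=GGRR B=RRBB L=BBOO
After move 2 (R): R=RGRG U=WOWG F=OYGY D=YBYR B=WRWB
After move 3 (R): R=RRGG U=WYWY F=OBGR D=YWYW B=GROB
After move 4 (R): R=GRGR U=WBWR F=OWGW D=YOYG B=YRYB
After move 5 (F): F=GOWW U=WBOB R=WRRR D=GGYG L=BYOO
After move 6 (R'): R=RRWR U=WYOY F=GBWB D=GOYW B=GRGB
Query: D face = GOYW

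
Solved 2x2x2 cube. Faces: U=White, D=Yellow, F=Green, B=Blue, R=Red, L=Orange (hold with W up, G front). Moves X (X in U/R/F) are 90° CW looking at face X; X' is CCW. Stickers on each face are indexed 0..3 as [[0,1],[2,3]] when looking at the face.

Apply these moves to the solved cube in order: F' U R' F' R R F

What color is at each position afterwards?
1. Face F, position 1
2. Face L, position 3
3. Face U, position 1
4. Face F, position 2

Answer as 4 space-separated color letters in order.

Answer: W B W Y

Derivation:
After move 1 (F'): F=GGGG U=WWRR R=YRYR D=OOYY L=OWOW
After move 2 (U): U=RWRW F=YRGG R=BBYR B=OWBB L=GGOW
After move 3 (R'): R=BRBY U=RBRO F=YWGW D=ORYG B=YWOB
After move 4 (F'): F=WWYG U=RBBB R=RROY D=GWYG L=GOOR
After move 5 (R): R=ORYR U=RWBG F=WWYG D=GOYY B=BWBB
After move 6 (R): R=YORR U=RWBG F=WOYY D=GBYB B=GWWB
After move 7 (F): F=YWYO U=RWRO R=BOGR D=RYYB L=GGOB
Query 1: F[1] = W
Query 2: L[3] = B
Query 3: U[1] = W
Query 4: F[2] = Y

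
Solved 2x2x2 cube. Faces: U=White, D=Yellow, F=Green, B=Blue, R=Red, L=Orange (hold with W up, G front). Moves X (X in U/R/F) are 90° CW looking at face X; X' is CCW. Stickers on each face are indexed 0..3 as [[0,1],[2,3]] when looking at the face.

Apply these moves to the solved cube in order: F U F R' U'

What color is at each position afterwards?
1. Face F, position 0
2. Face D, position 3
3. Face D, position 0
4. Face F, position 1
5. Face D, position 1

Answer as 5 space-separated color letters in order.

Answer: G R W R W

Derivation:
After move 1 (F): F=GGGG U=WWOO R=WRWR D=RRYY L=OYOY
After move 2 (U): U=OWOW F=WRGG R=BBWR B=OYBB L=GGOY
After move 3 (F): F=GWGR U=OWYG R=OBWR D=WBYY L=GROR
After move 4 (R'): R=BROW U=OBYO F=GWGG D=WWYR B=YYBB
After move 5 (U'): U=BOOY F=GRGG R=GWOW B=BRBB L=YYOR
Query 1: F[0] = G
Query 2: D[3] = R
Query 3: D[0] = W
Query 4: F[1] = R
Query 5: D[1] = W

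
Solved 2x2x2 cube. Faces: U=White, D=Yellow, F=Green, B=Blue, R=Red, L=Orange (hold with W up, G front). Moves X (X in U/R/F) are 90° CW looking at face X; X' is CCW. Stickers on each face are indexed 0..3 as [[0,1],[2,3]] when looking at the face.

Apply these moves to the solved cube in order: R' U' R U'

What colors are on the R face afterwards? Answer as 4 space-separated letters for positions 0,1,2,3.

Answer: O G R W

Derivation:
After move 1 (R'): R=RRRR U=WBWB F=GWGW D=YGYG B=YBYB
After move 2 (U'): U=BBWW F=OOGW R=GWRR B=RRYB L=YBOO
After move 3 (R): R=RGRW U=BOWW F=OGGG D=YYYR B=WRBB
After move 4 (U'): U=OWBW F=YBGG R=OGRW B=RGBB L=WROO
Query: R face = OGRW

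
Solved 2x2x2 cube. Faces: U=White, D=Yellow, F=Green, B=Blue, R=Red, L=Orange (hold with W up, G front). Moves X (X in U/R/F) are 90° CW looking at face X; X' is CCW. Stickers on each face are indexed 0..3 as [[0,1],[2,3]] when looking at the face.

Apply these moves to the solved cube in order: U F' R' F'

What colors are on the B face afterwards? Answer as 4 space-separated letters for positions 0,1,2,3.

After move 1 (U): U=WWWW F=RRGG R=BBRR B=OOBB L=GGOO
After move 2 (F'): F=RGRG U=WWBR R=YBYR D=GOYY L=GWOW
After move 3 (R'): R=BRYY U=WBBO F=RWRR D=GGYG B=YOOB
After move 4 (F'): F=WRRR U=WBBY R=GRGY D=WWYG L=GOOB
Query: B face = YOOB

Answer: Y O O B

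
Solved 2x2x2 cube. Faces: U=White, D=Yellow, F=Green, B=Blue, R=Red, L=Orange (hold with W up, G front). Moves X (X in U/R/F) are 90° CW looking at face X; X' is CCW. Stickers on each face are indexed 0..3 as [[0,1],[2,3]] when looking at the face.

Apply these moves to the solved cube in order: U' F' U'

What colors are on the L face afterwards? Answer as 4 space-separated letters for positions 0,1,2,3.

Answer: R R O W

Derivation:
After move 1 (U'): U=WWWW F=OOGG R=GGRR B=RRBB L=BBOO
After move 2 (F'): F=OGOG U=WWGR R=YGYR D=BOYY L=BWOW
After move 3 (U'): U=WRWG F=BWOG R=OGYR B=YGBB L=RROW
Query: L face = RROW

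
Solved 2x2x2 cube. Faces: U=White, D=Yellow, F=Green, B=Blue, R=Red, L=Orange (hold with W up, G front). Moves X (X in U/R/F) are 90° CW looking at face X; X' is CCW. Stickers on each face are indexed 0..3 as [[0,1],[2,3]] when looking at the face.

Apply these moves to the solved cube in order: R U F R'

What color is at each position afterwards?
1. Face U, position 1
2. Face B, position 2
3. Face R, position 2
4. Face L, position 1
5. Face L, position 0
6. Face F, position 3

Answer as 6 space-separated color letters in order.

After move 1 (R): R=RRRR U=WGWG F=GYGY D=YBYB B=WBWB
After move 2 (U): U=WWGG F=RRGY R=WBRR B=OOWB L=GYOO
After move 3 (F): F=GRYR U=WWOY R=GBGR D=RWYB L=GYOB
After move 4 (R'): R=BRGG U=WWOO F=GWYY D=RRYR B=BOWB
Query 1: U[1] = W
Query 2: B[2] = W
Query 3: R[2] = G
Query 4: L[1] = Y
Query 5: L[0] = G
Query 6: F[3] = Y

Answer: W W G Y G Y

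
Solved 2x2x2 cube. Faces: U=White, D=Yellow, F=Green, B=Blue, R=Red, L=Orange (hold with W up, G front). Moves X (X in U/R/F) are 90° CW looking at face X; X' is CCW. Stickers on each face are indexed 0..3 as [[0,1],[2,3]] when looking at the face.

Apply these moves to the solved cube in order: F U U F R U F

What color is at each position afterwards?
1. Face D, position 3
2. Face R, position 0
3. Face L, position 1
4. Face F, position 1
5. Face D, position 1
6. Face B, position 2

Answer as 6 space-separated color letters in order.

After move 1 (F): F=GGGG U=WWOO R=WRWR D=RRYY L=OYOY
After move 2 (U): U=OWOW F=WRGG R=BBWR B=OYBB L=GGOY
After move 3 (U): U=OOWW F=BBGG R=OYWR B=GGBB L=WROY
After move 4 (F): F=GBGB U=OOYR R=WYWR D=WOYY L=WROR
After move 5 (R): R=WWRY U=OBYB F=GOGY D=WBYG B=RGOB
After move 6 (U): U=YOBB F=WWGY R=RGRY B=WROB L=GOOR
After move 7 (F): F=GWYW U=YORO R=BGBY D=RRYG L=GWOB
Query 1: D[3] = G
Query 2: R[0] = B
Query 3: L[1] = W
Query 4: F[1] = W
Query 5: D[1] = R
Query 6: B[2] = O

Answer: G B W W R O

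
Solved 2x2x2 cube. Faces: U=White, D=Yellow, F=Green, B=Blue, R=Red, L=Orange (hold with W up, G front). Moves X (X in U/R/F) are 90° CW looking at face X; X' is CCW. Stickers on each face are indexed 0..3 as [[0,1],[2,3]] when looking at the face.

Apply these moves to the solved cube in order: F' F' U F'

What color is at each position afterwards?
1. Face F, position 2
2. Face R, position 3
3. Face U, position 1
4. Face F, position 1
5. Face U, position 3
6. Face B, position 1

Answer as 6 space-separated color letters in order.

Answer: O R W G O R

Derivation:
After move 1 (F'): F=GGGG U=WWRR R=YRYR D=OOYY L=OWOW
After move 2 (F'): F=GGGG U=WWYY R=OROR D=WWYY L=OROR
After move 3 (U): U=YWYW F=ORGG R=BBOR B=ORBB L=GGOR
After move 4 (F'): F=RGOG U=YWBO R=WBWR D=GRYY L=GWOY
Query 1: F[2] = O
Query 2: R[3] = R
Query 3: U[1] = W
Query 4: F[1] = G
Query 5: U[3] = O
Query 6: B[1] = R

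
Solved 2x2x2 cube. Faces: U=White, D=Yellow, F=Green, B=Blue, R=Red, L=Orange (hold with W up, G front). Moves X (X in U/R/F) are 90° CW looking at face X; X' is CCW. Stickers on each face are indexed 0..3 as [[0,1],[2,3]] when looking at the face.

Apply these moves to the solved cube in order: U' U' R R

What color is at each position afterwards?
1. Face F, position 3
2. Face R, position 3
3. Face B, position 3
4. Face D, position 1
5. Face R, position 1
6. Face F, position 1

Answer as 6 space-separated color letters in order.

Answer: G O B W R B

Derivation:
After move 1 (U'): U=WWWW F=OOGG R=GGRR B=RRBB L=BBOO
After move 2 (U'): U=WWWW F=BBGG R=OORR B=GGBB L=RROO
After move 3 (R): R=RORO U=WBWG F=BYGY D=YBYG B=WGWB
After move 4 (R): R=RROO U=WYWY F=BBGG D=YWYW B=GGBB
Query 1: F[3] = G
Query 2: R[3] = O
Query 3: B[3] = B
Query 4: D[1] = W
Query 5: R[1] = R
Query 6: F[1] = B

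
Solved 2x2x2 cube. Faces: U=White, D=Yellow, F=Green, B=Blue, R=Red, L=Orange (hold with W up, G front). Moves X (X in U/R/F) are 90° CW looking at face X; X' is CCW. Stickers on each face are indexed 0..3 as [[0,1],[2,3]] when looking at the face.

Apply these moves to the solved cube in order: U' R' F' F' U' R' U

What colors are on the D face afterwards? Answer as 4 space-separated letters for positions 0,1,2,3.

Answer: R G Y O

Derivation:
After move 1 (U'): U=WWWW F=OOGG R=GGRR B=RRBB L=BBOO
After move 2 (R'): R=GRGR U=WBWR F=OWGW D=YOYG B=YRYB
After move 3 (F'): F=WWOG U=WBGG R=ORYR D=BOYG L=BROW
After move 4 (F'): F=WGWO U=WBOY R=ORBR D=RWYG L=BGOG
After move 5 (U'): U=BYWO F=BGWO R=WGBR B=ORYB L=YROG
After move 6 (R'): R=GRWB U=BYWO F=BYWO D=RGYO B=GRWB
After move 7 (U): U=WBOY F=GRWO R=GRWB B=YRWB L=BYOG
Query: D face = RGYO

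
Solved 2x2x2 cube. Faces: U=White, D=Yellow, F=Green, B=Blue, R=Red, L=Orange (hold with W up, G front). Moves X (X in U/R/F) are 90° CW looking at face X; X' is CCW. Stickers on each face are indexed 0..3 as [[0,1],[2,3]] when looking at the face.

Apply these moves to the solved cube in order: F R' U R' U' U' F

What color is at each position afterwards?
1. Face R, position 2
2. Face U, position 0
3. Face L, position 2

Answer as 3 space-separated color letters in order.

After move 1 (F): F=GGGG U=WWOO R=WRWR D=RRYY L=OYOY
After move 2 (R'): R=RRWW U=WBOB F=GWGO D=RGYG B=YBRB
After move 3 (U): U=OWBB F=RRGO R=YBWW B=OYRB L=GWOY
After move 4 (R'): R=BWYW U=ORBO F=RWGB D=RRYO B=GYGB
After move 5 (U'): U=ROOB F=GWGB R=RWYW B=BWGB L=GYOY
After move 6 (U'): U=OBRO F=GYGB R=GWYW B=RWGB L=BWOY
After move 7 (F): F=GGBY U=OBYW R=RWOW D=YGYO L=BROR
Query 1: R[2] = O
Query 2: U[0] = O
Query 3: L[2] = O

Answer: O O O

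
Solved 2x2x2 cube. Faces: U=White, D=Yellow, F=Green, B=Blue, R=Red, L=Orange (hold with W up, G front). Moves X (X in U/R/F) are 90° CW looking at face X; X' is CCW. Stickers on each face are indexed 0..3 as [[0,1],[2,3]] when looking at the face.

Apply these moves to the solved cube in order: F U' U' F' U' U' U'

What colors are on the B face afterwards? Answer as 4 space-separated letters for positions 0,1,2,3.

Answer: W W B B

Derivation:
After move 1 (F): F=GGGG U=WWOO R=WRWR D=RRYY L=OYOY
After move 2 (U'): U=WOWO F=OYGG R=GGWR B=WRBB L=BBOY
After move 3 (U'): U=OOWW F=BBGG R=OYWR B=GGBB L=WROY
After move 4 (F'): F=BGBG U=OOOW R=RYRR D=RYYY L=WWOW
After move 5 (U'): U=OWOO F=WWBG R=BGRR B=RYBB L=GGOW
After move 6 (U'): U=WOOO F=GGBG R=WWRR B=BGBB L=RYOW
After move 7 (U'): U=OOWO F=RYBG R=GGRR B=WWBB L=BGOW
Query: B face = WWBB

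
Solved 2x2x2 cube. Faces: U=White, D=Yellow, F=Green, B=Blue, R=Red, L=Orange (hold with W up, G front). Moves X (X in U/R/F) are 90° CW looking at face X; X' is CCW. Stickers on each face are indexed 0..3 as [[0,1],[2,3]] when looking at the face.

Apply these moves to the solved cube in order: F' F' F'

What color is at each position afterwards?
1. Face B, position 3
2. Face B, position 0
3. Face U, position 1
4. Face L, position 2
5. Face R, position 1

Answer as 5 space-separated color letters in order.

After move 1 (F'): F=GGGG U=WWRR R=YRYR D=OOYY L=OWOW
After move 2 (F'): F=GGGG U=WWYY R=OROR D=WWYY L=OROR
After move 3 (F'): F=GGGG U=WWOO R=WRWR D=RRYY L=OYOY
Query 1: B[3] = B
Query 2: B[0] = B
Query 3: U[1] = W
Query 4: L[2] = O
Query 5: R[1] = R

Answer: B B W O R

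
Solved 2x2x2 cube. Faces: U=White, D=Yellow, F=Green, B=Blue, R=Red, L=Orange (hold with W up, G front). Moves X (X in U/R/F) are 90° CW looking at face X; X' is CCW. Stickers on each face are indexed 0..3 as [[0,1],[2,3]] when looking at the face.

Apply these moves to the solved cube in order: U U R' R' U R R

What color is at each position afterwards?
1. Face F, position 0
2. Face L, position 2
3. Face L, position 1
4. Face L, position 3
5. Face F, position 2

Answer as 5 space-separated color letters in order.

Answer: R O B O G

Derivation:
After move 1 (U): U=WWWW F=RRGG R=BBRR B=OOBB L=GGOO
After move 2 (U): U=WWWW F=BBGG R=OORR B=GGBB L=RROO
After move 3 (R'): R=OROR U=WBWG F=BWGW D=YBYG B=YGYB
After move 4 (R'): R=RROO U=WYWY F=BBGG D=YWYW B=GGBB
After move 5 (U): U=WWYY F=RRGG R=GGOO B=RRBB L=BBOO
After move 6 (R): R=OGOG U=WRYG F=RWGW D=YBYR B=YRWB
After move 7 (R): R=OOGG U=WWYW F=RBGR D=YWYY B=GRRB
Query 1: F[0] = R
Query 2: L[2] = O
Query 3: L[1] = B
Query 4: L[3] = O
Query 5: F[2] = G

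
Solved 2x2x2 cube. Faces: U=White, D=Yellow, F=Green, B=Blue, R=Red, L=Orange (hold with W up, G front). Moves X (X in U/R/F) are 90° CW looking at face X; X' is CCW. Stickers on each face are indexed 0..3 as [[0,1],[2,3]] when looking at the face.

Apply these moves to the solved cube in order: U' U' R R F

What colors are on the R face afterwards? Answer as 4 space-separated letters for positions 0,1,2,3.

After move 1 (U'): U=WWWW F=OOGG R=GGRR B=RRBB L=BBOO
After move 2 (U'): U=WWWW F=BBGG R=OORR B=GGBB L=RROO
After move 3 (R): R=RORO U=WBWG F=BYGY D=YBYG B=WGWB
After move 4 (R): R=RROO U=WYWY F=BBGG D=YWYW B=GGBB
After move 5 (F): F=GBGB U=WYOR R=WRYO D=ORYW L=RYOW
Query: R face = WRYO

Answer: W R Y O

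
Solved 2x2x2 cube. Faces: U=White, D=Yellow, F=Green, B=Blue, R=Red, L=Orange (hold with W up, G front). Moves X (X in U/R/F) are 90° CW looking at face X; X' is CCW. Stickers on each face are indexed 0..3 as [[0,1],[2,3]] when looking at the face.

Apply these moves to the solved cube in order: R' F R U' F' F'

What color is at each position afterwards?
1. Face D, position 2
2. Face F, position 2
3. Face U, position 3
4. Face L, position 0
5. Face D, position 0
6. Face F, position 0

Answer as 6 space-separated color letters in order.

After move 1 (R'): R=RRRR U=WBWB F=GWGW D=YGYG B=YBYB
After move 2 (F): F=GGWW U=WBOO R=WRBR D=RRYG L=OYOG
After move 3 (R): R=BWRR U=WGOW F=GRWG D=RYYY B=OBBB
After move 4 (U'): U=GWWO F=OYWG R=GRRR B=BWBB L=OBOG
After move 5 (F'): F=YGOW U=GWGR R=YRRR D=BGYY L=OOOW
After move 6 (F'): F=GWYO U=GWYR R=GRBR D=OWYY L=OROG
Query 1: D[2] = Y
Query 2: F[2] = Y
Query 3: U[3] = R
Query 4: L[0] = O
Query 5: D[0] = O
Query 6: F[0] = G

Answer: Y Y R O O G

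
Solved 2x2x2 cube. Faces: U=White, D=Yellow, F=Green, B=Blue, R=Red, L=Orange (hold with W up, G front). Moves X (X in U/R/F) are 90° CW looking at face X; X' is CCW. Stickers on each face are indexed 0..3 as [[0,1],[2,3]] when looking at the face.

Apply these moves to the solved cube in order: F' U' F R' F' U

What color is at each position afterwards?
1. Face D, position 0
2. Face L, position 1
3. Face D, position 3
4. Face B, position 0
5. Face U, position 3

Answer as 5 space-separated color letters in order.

Answer: O B W B B

Derivation:
After move 1 (F'): F=GGGG U=WWRR R=YRYR D=OOYY L=OWOW
After move 2 (U'): U=WRWR F=OWGG R=GGYR B=YRBB L=BBOW
After move 3 (F): F=GOGW U=WRWB R=WGRR D=YGYY L=BOOO
After move 4 (R'): R=GRWR U=WBWY F=GRGB D=YOYW B=YRGB
After move 5 (F'): F=RBGG U=WBGW R=ORYR D=OOYW L=BYOW
After move 6 (U): U=GWWB F=ORGG R=YRYR B=BYGB L=RBOW
Query 1: D[0] = O
Query 2: L[1] = B
Query 3: D[3] = W
Query 4: B[0] = B
Query 5: U[3] = B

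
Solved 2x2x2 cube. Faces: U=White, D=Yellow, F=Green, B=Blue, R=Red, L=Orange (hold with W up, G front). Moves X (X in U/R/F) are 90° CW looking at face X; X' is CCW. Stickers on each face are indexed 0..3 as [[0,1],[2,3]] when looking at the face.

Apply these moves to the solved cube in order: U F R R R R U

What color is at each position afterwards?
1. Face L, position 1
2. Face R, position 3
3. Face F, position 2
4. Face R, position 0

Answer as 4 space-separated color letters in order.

Answer: R R G O

Derivation:
After move 1 (U): U=WWWW F=RRGG R=BBRR B=OOBB L=GGOO
After move 2 (F): F=GRGR U=WWOG R=WBWR D=RBYY L=GYOY
After move 3 (R): R=WWRB U=WROR F=GBGY D=RBYO B=GOWB
After move 4 (R): R=RWBW U=WBOY F=GBGO D=RWYG B=RORB
After move 5 (R): R=BRWW U=WBOO F=GWGG D=RRYR B=YOBB
After move 6 (R): R=WBWR U=WWOG F=GRGR D=RBYY B=OOBB
After move 7 (U): U=OWGW F=WBGR R=OOWR B=GYBB L=GROY
Query 1: L[1] = R
Query 2: R[3] = R
Query 3: F[2] = G
Query 4: R[0] = O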